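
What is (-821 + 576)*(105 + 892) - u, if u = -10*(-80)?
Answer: -245065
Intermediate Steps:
u = 800
(-821 + 576)*(105 + 892) - u = (-821 + 576)*(105 + 892) - 1*800 = -245*997 - 800 = -244265 - 800 = -245065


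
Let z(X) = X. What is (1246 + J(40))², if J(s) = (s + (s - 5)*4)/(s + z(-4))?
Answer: 1565001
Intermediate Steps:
J(s) = (-20 + 5*s)/(-4 + s) (J(s) = (s + (s - 5)*4)/(s - 4) = (s + (-5 + s)*4)/(-4 + s) = (s + (-20 + 4*s))/(-4 + s) = (-20 + 5*s)/(-4 + s))
(1246 + J(40))² = (1246 + 5)² = 1251² = 1565001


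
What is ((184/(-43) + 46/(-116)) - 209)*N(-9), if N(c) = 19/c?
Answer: 10125233/22446 ≈ 451.09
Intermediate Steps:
((184/(-43) + 46/(-116)) - 209)*N(-9) = ((184/(-43) + 46/(-116)) - 209)*(19/(-9)) = ((184*(-1/43) + 46*(-1/116)) - 209)*(19*(-1/9)) = ((-184/43 - 23/58) - 209)*(-19/9) = (-11661/2494 - 209)*(-19/9) = -532907/2494*(-19/9) = 10125233/22446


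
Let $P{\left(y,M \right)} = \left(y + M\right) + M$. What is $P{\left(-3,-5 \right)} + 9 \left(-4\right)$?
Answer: $-49$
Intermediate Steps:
$P{\left(y,M \right)} = y + 2 M$ ($P{\left(y,M \right)} = \left(M + y\right) + M = y + 2 M$)
$P{\left(-3,-5 \right)} + 9 \left(-4\right) = \left(-3 + 2 \left(-5\right)\right) + 9 \left(-4\right) = \left(-3 - 10\right) - 36 = -13 - 36 = -49$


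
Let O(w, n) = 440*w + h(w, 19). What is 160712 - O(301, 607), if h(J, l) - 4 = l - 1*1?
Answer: 28250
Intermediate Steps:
h(J, l) = 3 + l (h(J, l) = 4 + (l - 1*1) = 4 + (l - 1) = 4 + (-1 + l) = 3 + l)
O(w, n) = 22 + 440*w (O(w, n) = 440*w + (3 + 19) = 440*w + 22 = 22 + 440*w)
160712 - O(301, 607) = 160712 - (22 + 440*301) = 160712 - (22 + 132440) = 160712 - 1*132462 = 160712 - 132462 = 28250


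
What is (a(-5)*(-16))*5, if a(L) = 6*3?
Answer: -1440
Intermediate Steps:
a(L) = 18
(a(-5)*(-16))*5 = (18*(-16))*5 = -288*5 = -1440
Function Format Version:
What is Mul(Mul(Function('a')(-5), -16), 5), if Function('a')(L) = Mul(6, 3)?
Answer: -1440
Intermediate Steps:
Function('a')(L) = 18
Mul(Mul(Function('a')(-5), -16), 5) = Mul(Mul(18, -16), 5) = Mul(-288, 5) = -1440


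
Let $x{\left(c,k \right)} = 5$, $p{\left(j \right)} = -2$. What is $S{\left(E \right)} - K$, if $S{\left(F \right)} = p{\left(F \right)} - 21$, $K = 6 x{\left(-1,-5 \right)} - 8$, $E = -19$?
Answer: $-45$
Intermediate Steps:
$K = 22$ ($K = 6 \cdot 5 - 8 = 30 - 8 = 22$)
$S{\left(F \right)} = -23$ ($S{\left(F \right)} = -2 - 21 = -23$)
$S{\left(E \right)} - K = -23 - 22 = -45$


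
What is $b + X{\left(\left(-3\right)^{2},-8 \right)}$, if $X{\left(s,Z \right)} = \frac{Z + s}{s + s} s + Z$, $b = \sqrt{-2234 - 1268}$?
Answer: $- \frac{15}{2} + i \sqrt{3502} \approx -7.5 + 59.178 i$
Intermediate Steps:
$b = i \sqrt{3502}$ ($b = \sqrt{-3502} = i \sqrt{3502} \approx 59.178 i$)
$X{\left(s,Z \right)} = \frac{s}{2} + \frac{3 Z}{2}$ ($X{\left(s,Z \right)} = \frac{Z + s}{2 s} s + Z = \left(\frac{Z}{2} + \frac{s}{2}\right) + Z = \frac{s}{2} + \frac{3 Z}{2}$)
$b + X{\left(\left(-3\right)^{2},-8 \right)} = i \sqrt{3502} + \left(\frac{\left(-3\right)^{2}}{2} + \frac{3}{2} \left(-8\right)\right) = i \sqrt{3502} + \left(\frac{1}{2} \cdot 9 - 12\right) = i \sqrt{3502} + \left(\frac{9}{2} - 12\right) = i \sqrt{3502} - \frac{15}{2} = - \frac{15}{2} + i \sqrt{3502}$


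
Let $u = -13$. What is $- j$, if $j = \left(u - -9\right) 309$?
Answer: $1236$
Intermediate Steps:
$j = -1236$ ($j = \left(-13 - -9\right) 309 = \left(-13 + 9\right) 309 = \left(-4\right) 309 = -1236$)
$- j = \left(-1\right) \left(-1236\right) = 1236$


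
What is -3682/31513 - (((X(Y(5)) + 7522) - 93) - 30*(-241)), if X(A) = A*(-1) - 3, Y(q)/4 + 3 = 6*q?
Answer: -458454806/31513 ≈ -14548.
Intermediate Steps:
Y(q) = -12 + 24*q (Y(q) = -12 + 4*(6*q) = -12 + 24*q)
X(A) = -3 - A (X(A) = -A - 3 = -3 - A)
-3682/31513 - (((X(Y(5)) + 7522) - 93) - 30*(-241)) = -3682/31513 - ((((-3 - (-12 + 24*5)) + 7522) - 93) - 30*(-241)) = -3682*1/31513 - ((((-3 - (-12 + 120)) + 7522) - 93) - 1*(-7230)) = -3682/31513 - ((((-3 - 1*108) + 7522) - 93) + 7230) = -3682/31513 - ((((-3 - 108) + 7522) - 93) + 7230) = -3682/31513 - (((-111 + 7522) - 93) + 7230) = -3682/31513 - ((7411 - 93) + 7230) = -3682/31513 - (7318 + 7230) = -3682/31513 - 1*14548 = -3682/31513 - 14548 = -458454806/31513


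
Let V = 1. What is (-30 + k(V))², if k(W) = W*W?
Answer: 841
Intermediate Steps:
k(W) = W²
(-30 + k(V))² = (-30 + 1²)² = (-30 + 1)² = (-29)² = 841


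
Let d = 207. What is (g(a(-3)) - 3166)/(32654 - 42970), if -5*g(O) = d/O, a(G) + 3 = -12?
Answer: 79081/257900 ≈ 0.30663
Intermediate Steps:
a(G) = -15 (a(G) = -3 - 12 = -15)
g(O) = -207/(5*O)
(g(a(-3)) - 3166)/(32654 - 42970) = (-207/5/(-15) - 3166)/(32654 - 42970) = (-207/5*(-1/15) - 3166)/(-10316) = (69/25 - 3166)*(-1/10316) = -79081/25*(-1/10316) = 79081/257900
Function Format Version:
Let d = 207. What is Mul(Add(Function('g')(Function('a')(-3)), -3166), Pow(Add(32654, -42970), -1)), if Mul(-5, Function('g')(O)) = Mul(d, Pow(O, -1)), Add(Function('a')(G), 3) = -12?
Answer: Rational(79081, 257900) ≈ 0.30663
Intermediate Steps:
Function('a')(G) = -15 (Function('a')(G) = Add(-3, -12) = -15)
Function('g')(O) = Mul(Rational(-207, 5), Pow(O, -1)) (Function('g')(O) = Mul(Rational(-1, 5), Mul(207, Pow(O, -1))) = Mul(Rational(-207, 5), Pow(O, -1)))
Mul(Add(Function('g')(Function('a')(-3)), -3166), Pow(Add(32654, -42970), -1)) = Mul(Add(Mul(Rational(-207, 5), Pow(-15, -1)), -3166), Pow(Add(32654, -42970), -1)) = Mul(Add(Mul(Rational(-207, 5), Rational(-1, 15)), -3166), Pow(-10316, -1)) = Mul(Add(Rational(69, 25), -3166), Rational(-1, 10316)) = Mul(Rational(-79081, 25), Rational(-1, 10316)) = Rational(79081, 257900)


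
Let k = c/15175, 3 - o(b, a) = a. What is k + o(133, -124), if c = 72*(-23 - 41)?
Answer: 1922617/15175 ≈ 126.70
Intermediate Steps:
o(b, a) = 3 - a
c = -4608 (c = 72*(-64) = -4608)
k = -4608/15175 ≈ -0.30366
k + o(133, -124) = -4608/15175 + (3 - 1*(-124)) = -4608/15175 + (3 + 124) = -4608/15175 + 127 = 1922617/15175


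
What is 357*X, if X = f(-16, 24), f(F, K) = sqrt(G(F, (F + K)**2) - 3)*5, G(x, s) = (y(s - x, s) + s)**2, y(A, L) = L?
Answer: 1785*sqrt(16381) ≈ 2.2846e+5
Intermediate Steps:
G(x, s) = 4*s**2 (G(x, s) = (s + s)**2 = (2*s)**2 = 4*s**2)
f(F, K) = 5*sqrt(-3 + 4*(F + K)**4) (f(F, K) = sqrt(4*((F + K)**2)**2 - 3)*5 = sqrt(4*(F + K)**4 - 3)*5 = sqrt(-3 + 4*(F + K)**4)*5 = 5*sqrt(-3 + 4*(F + K)**4))
X = 5*sqrt(16381) (X = 5*sqrt(-3 + 4*(-16 + 24)**4) = 5*sqrt(-3 + 4*8**4) = 5*sqrt(-3 + 4*4096) = 5*sqrt(-3 + 16384) = 5*sqrt(16381) ≈ 639.94)
357*X = 357*(5*sqrt(16381)) = 1785*sqrt(16381)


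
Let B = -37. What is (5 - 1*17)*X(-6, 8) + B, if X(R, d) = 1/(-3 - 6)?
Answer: -107/3 ≈ -35.667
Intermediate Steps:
X(R, d) = -⅑ (X(R, d) = 1/(-9) = -⅑)
(5 - 1*17)*X(-6, 8) + B = (5 - 1*17)*(-⅑) - 37 = (5 - 17)*(-⅑) - 37 = -12*(-⅑) - 37 = 4/3 - 37 = -107/3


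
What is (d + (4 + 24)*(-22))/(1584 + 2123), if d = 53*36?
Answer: 1292/3707 ≈ 0.34853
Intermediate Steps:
d = 1908
(d + (4 + 24)*(-22))/(1584 + 2123) = (1908 + (4 + 24)*(-22))/(1584 + 2123) = (1908 + 28*(-22))/3707 = (1908 - 616)*(1/3707) = 1292*(1/3707) = 1292/3707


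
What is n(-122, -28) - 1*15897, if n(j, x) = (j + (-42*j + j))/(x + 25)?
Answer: -52571/3 ≈ -17524.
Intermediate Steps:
n(j, x) = -40*j/(25 + x) (n(j, x) = (j - 41*j)/(25 + x) = (-40*j)/(25 + x) = -40*j/(25 + x))
n(-122, -28) - 1*15897 = -40*(-122)/(25 - 28) - 1*15897 = -40*(-122)/(-3) - 15897 = -40*(-122)*(-⅓) - 15897 = -4880/3 - 15897 = -52571/3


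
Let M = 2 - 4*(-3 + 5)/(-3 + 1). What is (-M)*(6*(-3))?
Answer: 108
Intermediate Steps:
M = 6 (M = 2 - 8/(-2) = 2 - 8*(-1)/2 = 2 - 4*(-1) = 2 + 4 = 6)
(-M)*(6*(-3)) = (-1*6)*(6*(-3)) = -6*(-18) = 108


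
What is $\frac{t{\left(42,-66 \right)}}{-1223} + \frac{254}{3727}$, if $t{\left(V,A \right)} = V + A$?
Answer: $\frac{400090}{4558121} \approx 0.087775$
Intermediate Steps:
$t{\left(V,A \right)} = A + V$
$\frac{t{\left(42,-66 \right)}}{-1223} + \frac{254}{3727} = \frac{-66 + 42}{-1223} + \frac{254}{3727} = \left(-24\right) \left(- \frac{1}{1223}\right) + 254 \cdot \frac{1}{3727} = \frac{24}{1223} + \frac{254}{3727} = \frac{400090}{4558121}$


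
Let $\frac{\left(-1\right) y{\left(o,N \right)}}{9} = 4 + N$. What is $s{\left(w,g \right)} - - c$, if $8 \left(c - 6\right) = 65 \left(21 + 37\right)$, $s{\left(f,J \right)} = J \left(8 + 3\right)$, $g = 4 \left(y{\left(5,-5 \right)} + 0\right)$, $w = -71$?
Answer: $\frac{3493}{4} \approx 873.25$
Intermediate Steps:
$y{\left(o,N \right)} = -36 - 9 N$ ($y{\left(o,N \right)} = - 9 \left(4 + N\right) = -36 - 9 N$)
$g = 36$ ($g = 4 \left(\left(-36 - -45\right) + 0\right) = 4 \left(\left(-36 + 45\right) + 0\right) = 4 \left(9 + 0\right) = 4 \cdot 9 = 36$)
$s{\left(f,J \right)} = 11 J$ ($s{\left(f,J \right)} = J 11 = 11 J$)
$c = \frac{1909}{4}$ ($c = 6 + \frac{65 \left(21 + 37\right)}{8} = 6 + \frac{65 \cdot 58}{8} = 6 + \frac{1}{8} \cdot 3770 = 6 + \frac{1885}{4} = \frac{1909}{4} \approx 477.25$)
$s{\left(w,g \right)} - - c = 11 \cdot 36 - \left(-1\right) \frac{1909}{4} = 396 - - \frac{1909}{4} = 396 + \frac{1909}{4} = \frac{3493}{4}$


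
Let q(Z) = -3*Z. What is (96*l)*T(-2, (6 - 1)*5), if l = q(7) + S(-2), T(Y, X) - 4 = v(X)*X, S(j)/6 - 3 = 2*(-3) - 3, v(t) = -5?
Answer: 662112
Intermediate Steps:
S(j) = -36 (S(j) = 18 + 6*(2*(-3) - 3) = 18 + 6*(-6 - 3) = 18 + 6*(-9) = 18 - 54 = -36)
T(Y, X) = 4 - 5*X
l = -57 (l = -3*7 - 36 = -21 - 36 = -57)
(96*l)*T(-2, (6 - 1)*5) = (96*(-57))*(4 - 5*(6 - 1)*5) = -5472*(4 - 25*5) = -5472*(4 - 5*25) = -5472*(4 - 125) = -5472*(-121) = 662112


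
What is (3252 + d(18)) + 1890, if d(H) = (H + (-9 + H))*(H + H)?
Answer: 6114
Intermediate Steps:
d(H) = 2*H*(-9 + 2*H) (d(H) = (-9 + 2*H)*(2*H) = 2*H*(-9 + 2*H))
(3252 + d(18)) + 1890 = (3252 + 2*18*(-9 + 2*18)) + 1890 = (3252 + 2*18*(-9 + 36)) + 1890 = (3252 + 2*18*27) + 1890 = (3252 + 972) + 1890 = 4224 + 1890 = 6114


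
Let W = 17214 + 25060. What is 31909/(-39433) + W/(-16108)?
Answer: -1090490407/317593382 ≈ -3.4336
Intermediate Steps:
W = 42274
31909/(-39433) + W/(-16108) = 31909/(-39433) + 42274/(-16108) = 31909*(-1/39433) + 42274*(-1/16108) = -31909/39433 - 21137/8054 = -1090490407/317593382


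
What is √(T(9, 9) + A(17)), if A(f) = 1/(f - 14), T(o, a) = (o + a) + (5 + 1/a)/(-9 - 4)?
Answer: √27287/39 ≈ 4.2356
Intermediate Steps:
T(o, a) = -5/13 + a + o - 1/(13*a) (T(o, a) = (a + o) + (5 + 1/a)/(-13) = (a + o) + (5 + 1/a)*(-1/13) = (a + o) + (-5/13 - 1/(13*a)) = -5/13 + a + o - 1/(13*a))
A(f) = 1/(-14 + f)
√(T(9, 9) + A(17)) = √((-5/13 + 9 + 9 - 1/13/9) + 1/(-14 + 17)) = √((-5/13 + 9 + 9 - 1/13*⅑) + 1/3) = √((-5/13 + 9 + 9 - 1/117) + ⅓) = √(2060/117 + ⅓) = √(2099/117) = √27287/39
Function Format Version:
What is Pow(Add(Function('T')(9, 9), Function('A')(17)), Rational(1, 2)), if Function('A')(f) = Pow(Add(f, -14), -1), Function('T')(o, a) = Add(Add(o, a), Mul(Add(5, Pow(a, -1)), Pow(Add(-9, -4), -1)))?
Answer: Mul(Rational(1, 39), Pow(27287, Rational(1, 2))) ≈ 4.2356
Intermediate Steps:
Function('T')(o, a) = Add(Rational(-5, 13), a, o, Mul(Rational(-1, 13), Pow(a, -1))) (Function('T')(o, a) = Add(Add(a, o), Mul(Add(5, Pow(a, -1)), Pow(-13, -1))) = Add(Add(a, o), Mul(Add(5, Pow(a, -1)), Rational(-1, 13))) = Add(Add(a, o), Add(Rational(-5, 13), Mul(Rational(-1, 13), Pow(a, -1)))) = Add(Rational(-5, 13), a, o, Mul(Rational(-1, 13), Pow(a, -1))))
Function('A')(f) = Pow(Add(-14, f), -1)
Pow(Add(Function('T')(9, 9), Function('A')(17)), Rational(1, 2)) = Pow(Add(Add(Rational(-5, 13), 9, 9, Mul(Rational(-1, 13), Pow(9, -1))), Pow(Add(-14, 17), -1)), Rational(1, 2)) = Pow(Add(Add(Rational(-5, 13), 9, 9, Mul(Rational(-1, 13), Rational(1, 9))), Pow(3, -1)), Rational(1, 2)) = Pow(Add(Add(Rational(-5, 13), 9, 9, Rational(-1, 117)), Rational(1, 3)), Rational(1, 2)) = Pow(Add(Rational(2060, 117), Rational(1, 3)), Rational(1, 2)) = Pow(Rational(2099, 117), Rational(1, 2)) = Mul(Rational(1, 39), Pow(27287, Rational(1, 2)))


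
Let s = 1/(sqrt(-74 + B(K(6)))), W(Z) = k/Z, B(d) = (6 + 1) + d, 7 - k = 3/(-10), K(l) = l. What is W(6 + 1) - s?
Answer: 73/70 + I*sqrt(61)/61 ≈ 1.0429 + 0.12804*I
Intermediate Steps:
k = 73/10 (k = 7 - 3/(-10) = 7 - 3*(-1)/10 = 7 - 1*(-3/10) = 7 + 3/10 = 73/10 ≈ 7.3000)
B(d) = 7 + d
W(Z) = 73/(10*Z)
s = -I*sqrt(61)/61 (s = 1/(sqrt(-74 + (7 + 6))) = 1/(sqrt(-74 + 13)) = 1/(sqrt(-61)) = 1/(I*sqrt(61)) = -I*sqrt(61)/61 ≈ -0.12804*I)
W(6 + 1) - s = 73/(10*(6 + 1)) - (-1)*I*sqrt(61)/61 = (73/10)/7 + I*sqrt(61)/61 = (73/10)*(1/7) + I*sqrt(61)/61 = 73/70 + I*sqrt(61)/61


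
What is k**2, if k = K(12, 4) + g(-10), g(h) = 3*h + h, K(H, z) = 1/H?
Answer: 229441/144 ≈ 1593.3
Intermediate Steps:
g(h) = 4*h
k = -479/12 (k = 1/12 + 4*(-10) = 1/12 - 40 = -479/12 ≈ -39.917)
k**2 = (-479/12)**2 = 229441/144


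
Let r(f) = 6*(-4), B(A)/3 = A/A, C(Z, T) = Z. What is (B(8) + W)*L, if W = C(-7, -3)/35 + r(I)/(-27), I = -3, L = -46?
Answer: -7636/45 ≈ -169.69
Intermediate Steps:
B(A) = 3 (B(A) = 3*(A/A) = 3*1 = 3)
r(f) = -24
W = 31/45 (W = -7/35 - 24/(-27) = -7*1/35 - 24*(-1/27) = -⅕ + 8/9 = 31/45 ≈ 0.68889)
(B(8) + W)*L = (3 + 31/45)*(-46) = (166/45)*(-46) = -7636/45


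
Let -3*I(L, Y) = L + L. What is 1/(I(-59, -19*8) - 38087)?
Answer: -3/114143 ≈ -2.6283e-5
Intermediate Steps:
I(L, Y) = -2*L/3 (I(L, Y) = -(L + L)/3 = -2*L/3)
1/(I(-59, -19*8) - 38087) = 1/(-⅔*(-59) - 38087) = 1/(118/3 - 38087) = 1/(-114143/3) = -3/114143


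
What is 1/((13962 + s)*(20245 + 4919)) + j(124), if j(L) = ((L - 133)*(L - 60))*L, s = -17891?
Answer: -7061644882945/98869356 ≈ -71424.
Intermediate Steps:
j(L) = L*(-133 + L)*(-60 + L) (j(L) = ((-133 + L)*(-60 + L))*L = L*(-133 + L)*(-60 + L))
1/((13962 + s)*(20245 + 4919)) + j(124) = 1/((13962 - 17891)*(20245 + 4919)) + 124*(7980 + 124² - 193*124) = 1/(-3929*25164) + 124*(7980 + 15376 - 23932) = 1/(-98869356) + 124*(-576) = -1/98869356 - 71424 = -7061644882945/98869356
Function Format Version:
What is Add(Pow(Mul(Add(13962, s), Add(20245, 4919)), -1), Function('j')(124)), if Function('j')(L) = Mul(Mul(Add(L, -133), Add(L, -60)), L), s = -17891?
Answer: Rational(-7061644882945, 98869356) ≈ -71424.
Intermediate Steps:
Function('j')(L) = Mul(L, Add(-133, L), Add(-60, L)) (Function('j')(L) = Mul(Mul(Add(-133, L), Add(-60, L)), L) = Mul(L, Add(-133, L), Add(-60, L)))
Add(Pow(Mul(Add(13962, s), Add(20245, 4919)), -1), Function('j')(124)) = Add(Pow(Mul(Add(13962, -17891), Add(20245, 4919)), -1), Mul(124, Add(7980, Pow(124, 2), Mul(-193, 124)))) = Add(Pow(Mul(-3929, 25164), -1), Mul(124, Add(7980, 15376, -23932))) = Add(Pow(-98869356, -1), Mul(124, -576)) = Add(Rational(-1, 98869356), -71424) = Rational(-7061644882945, 98869356)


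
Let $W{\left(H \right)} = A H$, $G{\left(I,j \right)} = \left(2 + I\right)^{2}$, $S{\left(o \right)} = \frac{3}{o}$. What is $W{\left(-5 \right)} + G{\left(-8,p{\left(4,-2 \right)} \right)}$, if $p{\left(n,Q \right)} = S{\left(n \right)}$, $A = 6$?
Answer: $6$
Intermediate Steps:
$p{\left(n,Q \right)} = \frac{3}{n}$
$W{\left(H \right)} = 6 H$
$W{\left(-5 \right)} + G{\left(-8,p{\left(4,-2 \right)} \right)} = 6 \left(-5\right) + \left(2 - 8\right)^{2} = -30 + \left(-6\right)^{2} = -30 + 36 = 6$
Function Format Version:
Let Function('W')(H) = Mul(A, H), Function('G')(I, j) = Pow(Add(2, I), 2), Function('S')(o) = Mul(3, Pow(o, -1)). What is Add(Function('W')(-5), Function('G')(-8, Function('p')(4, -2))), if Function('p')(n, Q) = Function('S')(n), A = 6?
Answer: 6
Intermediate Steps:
Function('p')(n, Q) = Mul(3, Pow(n, -1))
Function('W')(H) = Mul(6, H)
Add(Function('W')(-5), Function('G')(-8, Function('p')(4, -2))) = Add(Mul(6, -5), Pow(Add(2, -8), 2)) = Add(-30, Pow(-6, 2)) = Add(-30, 36) = 6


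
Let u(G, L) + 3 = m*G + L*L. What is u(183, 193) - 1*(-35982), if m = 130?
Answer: 97018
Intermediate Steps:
u(G, L) = -3 + L**2 + 130*G (u(G, L) = -3 + (130*G + L*L) = -3 + (130*G + L**2) = -3 + (L**2 + 130*G) = -3 + L**2 + 130*G)
u(183, 193) - 1*(-35982) = (-3 + 193**2 + 130*183) - 1*(-35982) = (-3 + 37249 + 23790) + 35982 = 61036 + 35982 = 97018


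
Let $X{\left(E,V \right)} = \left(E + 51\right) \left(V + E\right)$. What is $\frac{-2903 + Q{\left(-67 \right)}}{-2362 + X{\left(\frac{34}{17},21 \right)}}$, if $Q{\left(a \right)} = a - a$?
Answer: $\frac{2903}{1143} \approx 2.5398$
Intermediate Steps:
$Q{\left(a \right)} = 0$
$X{\left(E,V \right)} = \left(51 + E\right) \left(E + V\right)$
$\frac{-2903 + Q{\left(-67 \right)}}{-2362 + X{\left(\frac{34}{17},21 \right)}} = \frac{-2903 + 0}{-2362 + \left(\left(\frac{34}{17}\right)^{2} + 51 \cdot \frac{34}{17} + 51 \cdot 21 + \frac{34}{17} \cdot 21\right)} = - \frac{2903}{-2362 + \left(\left(34 \cdot \frac{1}{17}\right)^{2} + 51 \cdot 34 \cdot \frac{1}{17} + 1071 + 34 \cdot \frac{1}{17} \cdot 21\right)} = - \frac{2903}{-2362 + \left(2^{2} + 51 \cdot 2 + 1071 + 2 \cdot 21\right)} = - \frac{2903}{-2362 + \left(4 + 102 + 1071 + 42\right)} = - \frac{2903}{-2362 + 1219} = - \frac{2903}{-1143} = \left(-2903\right) \left(- \frac{1}{1143}\right) = \frac{2903}{1143}$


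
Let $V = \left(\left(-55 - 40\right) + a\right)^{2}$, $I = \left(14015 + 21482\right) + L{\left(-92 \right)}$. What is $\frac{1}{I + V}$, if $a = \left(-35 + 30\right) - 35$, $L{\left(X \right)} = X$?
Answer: $\frac{1}{53630} \approx 1.8646 \cdot 10^{-5}$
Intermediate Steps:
$a = -40$ ($a = -5 - 35 = -40$)
$I = 35405$ ($I = \left(14015 + 21482\right) - 92 = 35497 - 92 = 35405$)
$V = 18225$ ($V = \left(\left(-55 - 40\right) - 40\right)^{2} = \left(-95 - 40\right)^{2} = \left(-135\right)^{2} = 18225$)
$\frac{1}{I + V} = \frac{1}{35405 + 18225} = \frac{1}{53630}$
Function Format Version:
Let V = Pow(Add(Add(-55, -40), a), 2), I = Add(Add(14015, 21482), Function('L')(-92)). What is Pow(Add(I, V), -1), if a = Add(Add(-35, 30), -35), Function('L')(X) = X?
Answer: Rational(1, 53630) ≈ 1.8646e-5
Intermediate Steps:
a = -40 (a = Add(-5, -35) = -40)
I = 35405 (I = Add(Add(14015, 21482), -92) = Add(35497, -92) = 35405)
V = 18225 (V = Pow(Add(Add(-55, -40), -40), 2) = Pow(Add(-95, -40), 2) = Pow(-135, 2) = 18225)
Pow(Add(I, V), -1) = Pow(Add(35405, 18225), -1) = Pow(53630, -1) = Rational(1, 53630)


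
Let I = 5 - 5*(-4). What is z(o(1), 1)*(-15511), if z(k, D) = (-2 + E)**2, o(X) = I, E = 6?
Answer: -248176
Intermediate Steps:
I = 25 (I = 5 + 20 = 25)
o(X) = 25
z(k, D) = 16 (z(k, D) = (-2 + 6)**2 = 4**2 = 16)
z(o(1), 1)*(-15511) = 16*(-15511) = -248176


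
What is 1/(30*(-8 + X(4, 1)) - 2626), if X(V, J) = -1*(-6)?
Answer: -1/2686 ≈ -0.00037230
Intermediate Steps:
X(V, J) = 6
1/(30*(-8 + X(4, 1)) - 2626) = 1/(30*(-8 + 6) - 2626) = 1/(30*(-2) - 2626) = 1/(-60 - 2626) = 1/(-2686) = -1/2686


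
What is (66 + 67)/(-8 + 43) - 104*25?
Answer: -12981/5 ≈ -2596.2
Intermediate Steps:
(66 + 67)/(-8 + 43) - 104*25 = 133/35 - 2600 = 133*(1/35) - 2600 = 19/5 - 2600 = -12981/5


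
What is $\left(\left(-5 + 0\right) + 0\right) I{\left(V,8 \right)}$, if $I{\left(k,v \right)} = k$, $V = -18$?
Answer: $90$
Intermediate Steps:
$\left(\left(-5 + 0\right) + 0\right) I{\left(V,8 \right)} = \left(\left(-5 + 0\right) + 0\right) \left(-18\right) = \left(-5 + 0\right) \left(-18\right) = \left(-5\right) \left(-18\right) = 90$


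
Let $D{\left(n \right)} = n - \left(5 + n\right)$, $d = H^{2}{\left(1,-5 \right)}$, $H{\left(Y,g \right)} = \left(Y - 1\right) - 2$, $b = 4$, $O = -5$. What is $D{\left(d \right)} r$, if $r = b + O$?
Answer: $5$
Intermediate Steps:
$H{\left(Y,g \right)} = -3 + Y$ ($H{\left(Y,g \right)} = \left(-1 + Y\right) - 2 = -3 + Y$)
$d = 4$ ($d = \left(-3 + 1\right)^{2} = \left(-2\right)^{2} = 4$)
$r = -1$ ($r = 4 - 5 = -1$)
$D{\left(n \right)} = -5$
$D{\left(d \right)} r = \left(-5\right) \left(-1\right) = 5$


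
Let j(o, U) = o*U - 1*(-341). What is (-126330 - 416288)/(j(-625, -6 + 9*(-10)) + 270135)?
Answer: -271309/165238 ≈ -1.6419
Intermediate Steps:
j(o, U) = 341 + U*o (j(o, U) = U*o + 341 = 341 + U*o)
(-126330 - 416288)/(j(-625, -6 + 9*(-10)) + 270135) = (-126330 - 416288)/((341 + (-6 + 9*(-10))*(-625)) + 270135) = -542618/((341 + (-6 - 90)*(-625)) + 270135) = -542618/((341 - 96*(-625)) + 270135) = -542618/((341 + 60000) + 270135) = -542618/(60341 + 270135) = -542618/330476 = -542618*1/330476 = -271309/165238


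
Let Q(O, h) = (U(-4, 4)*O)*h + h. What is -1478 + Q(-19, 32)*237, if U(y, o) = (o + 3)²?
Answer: -7054598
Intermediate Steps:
U(y, o) = (3 + o)²
Q(O, h) = h + 49*O*h (Q(O, h) = ((3 + 4)²*O)*h + h = (7²*O)*h + h = (49*O)*h + h = 49*O*h + h = h + 49*O*h)
-1478 + Q(-19, 32)*237 = -1478 + (32*(1 + 49*(-19)))*237 = -1478 + (32*(1 - 931))*237 = -1478 + (32*(-930))*237 = -1478 - 29760*237 = -1478 - 7053120 = -7054598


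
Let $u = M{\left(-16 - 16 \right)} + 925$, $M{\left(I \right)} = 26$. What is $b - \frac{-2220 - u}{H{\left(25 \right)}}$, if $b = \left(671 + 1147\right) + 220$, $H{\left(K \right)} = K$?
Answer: $\frac{54121}{25} \approx 2164.8$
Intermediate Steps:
$u = 951$ ($u = 26 + 925 = 951$)
$b = 2038$ ($b = 1818 + 220 = 2038$)
$b - \frac{-2220 - u}{H{\left(25 \right)}} = 2038 - \frac{-2220 - 951}{25} = 2038 - \left(-2220 - 951\right) \frac{1}{25} = 2038 - \left(-3171\right) \frac{1}{25} = 2038 - - \frac{3171}{25} = 2038 + \frac{3171}{25} = \frac{54121}{25}$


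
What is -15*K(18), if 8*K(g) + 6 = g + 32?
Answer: -165/2 ≈ -82.500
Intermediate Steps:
K(g) = 13/4 + g/8 (K(g) = -3/4 + (g + 32)/8 = -3/4 + (32 + g)/8 = -3/4 + (4 + g/8) = 13/4 + g/8)
-15*K(18) = -15*(13/4 + (1/8)*18) = -15*(13/4 + 9/4) = -15*11/2 = -165/2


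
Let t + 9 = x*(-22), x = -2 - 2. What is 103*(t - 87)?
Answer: -824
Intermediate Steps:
x = -4
t = 79 (t = -9 - 4*(-22) = -9 + 88 = 79)
103*(t - 87) = 103*(79 - 87) = 103*(-8) = -824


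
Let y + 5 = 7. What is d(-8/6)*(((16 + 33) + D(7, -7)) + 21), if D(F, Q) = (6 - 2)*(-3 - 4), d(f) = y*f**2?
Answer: 448/3 ≈ 149.33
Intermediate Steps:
y = 2 (y = -5 + 7 = 2)
d(f) = 2*f**2
D(F, Q) = -28 (D(F, Q) = 4*(-7) = -28)
d(-8/6)*(((16 + 33) + D(7, -7)) + 21) = (2*(-8/6)**2)*(((16 + 33) - 28) + 21) = (2*(-8*1/6)**2)*((49 - 28) + 21) = (2*(-4/3)**2)*(21 + 21) = (2*(16/9))*42 = (32/9)*42 = 448/3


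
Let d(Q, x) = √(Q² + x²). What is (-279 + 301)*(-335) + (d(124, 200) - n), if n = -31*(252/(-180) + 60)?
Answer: -27767/5 + 4*√3461 ≈ -5318.1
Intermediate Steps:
n = -9083/5 (n = -31*(252*(-1/180) + 60) = -31*(-7/5 + 60) = -31*293/5 = -9083/5 ≈ -1816.6)
(-279 + 301)*(-335) + (d(124, 200) - n) = (-279 + 301)*(-335) + (√(124² + 200²) - 1*(-9083/5)) = 22*(-335) + (√(15376 + 40000) + 9083/5) = -7370 + (√55376 + 9083/5) = -7370 + (4*√3461 + 9083/5) = -7370 + (9083/5 + 4*√3461) = -27767/5 + 4*√3461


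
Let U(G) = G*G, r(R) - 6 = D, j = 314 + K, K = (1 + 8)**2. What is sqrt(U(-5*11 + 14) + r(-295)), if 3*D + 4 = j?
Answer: 2*sqrt(4089)/3 ≈ 42.630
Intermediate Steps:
K = 81 (K = 9**2 = 81)
j = 395 (j = 314 + 81 = 395)
D = 391/3 (D = -4/3 + (1/3)*395 = -4/3 + 395/3 = 391/3 ≈ 130.33)
r(R) = 409/3 (r(R) = 6 + 391/3 = 409/3)
U(G) = G**2
sqrt(U(-5*11 + 14) + r(-295)) = sqrt((-5*11 + 14)**2 + 409/3) = sqrt((-55 + 14)**2 + 409/3) = sqrt((-41)**2 + 409/3) = sqrt(1681 + 409/3) = sqrt(5452/3) = 2*sqrt(4089)/3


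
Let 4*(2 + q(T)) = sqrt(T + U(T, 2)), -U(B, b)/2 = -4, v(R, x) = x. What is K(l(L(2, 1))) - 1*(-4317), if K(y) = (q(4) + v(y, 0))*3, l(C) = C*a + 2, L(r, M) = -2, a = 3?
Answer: 4311 + 3*sqrt(3)/2 ≈ 4313.6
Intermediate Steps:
U(B, b) = 8 (U(B, b) = -2*(-4) = 8)
q(T) = -2 + sqrt(8 + T)/4 (q(T) = -2 + sqrt(T + 8)/4 = -2 + sqrt(8 + T)/4)
l(C) = 2 + 3*C (l(C) = C*3 + 2 = 3*C + 2 = 2 + 3*C)
K(y) = -6 + 3*sqrt(3)/2 (K(y) = ((-2 + sqrt(8 + 4)/4) + 0)*3 = ((-2 + sqrt(12)/4) + 0)*3 = ((-2 + (2*sqrt(3))/4) + 0)*3 = ((-2 + sqrt(3)/2) + 0)*3 = (-2 + sqrt(3)/2)*3 = -6 + 3*sqrt(3)/2)
K(l(L(2, 1))) - 1*(-4317) = (-6 + 3*sqrt(3)/2) - 1*(-4317) = (-6 + 3*sqrt(3)/2) + 4317 = 4311 + 3*sqrt(3)/2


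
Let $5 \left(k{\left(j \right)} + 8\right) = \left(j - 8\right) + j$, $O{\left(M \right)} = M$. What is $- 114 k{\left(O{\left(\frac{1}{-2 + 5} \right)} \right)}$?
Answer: $\frac{5396}{5} \approx 1079.2$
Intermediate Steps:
$k{\left(j \right)} = - \frac{48}{5} + \frac{2 j}{5}$ ($k{\left(j \right)} = -8 + \frac{\left(j - 8\right) + j}{5} = -8 + \frac{\left(-8 + j\right) + j}{5} = -8 + \frac{-8 + 2 j}{5} = -8 + \left(- \frac{8}{5} + \frac{2 j}{5}\right) = - \frac{48}{5} + \frac{2 j}{5}$)
$- 114 k{\left(O{\left(\frac{1}{-2 + 5} \right)} \right)} = - 114 \left(- \frac{48}{5} + \frac{2}{5 \left(-2 + 5\right)}\right) = - 114 \left(- \frac{48}{5} + \frac{2}{5 \cdot 3}\right) = - 114 \left(- \frac{48}{5} + \frac{2}{5} \cdot \frac{1}{3}\right) = - 114 \left(- \frac{48}{5} + \frac{2}{15}\right) = \left(-114\right) \left(- \frac{142}{15}\right) = \frac{5396}{5}$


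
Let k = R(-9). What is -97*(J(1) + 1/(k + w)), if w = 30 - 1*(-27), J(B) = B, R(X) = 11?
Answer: -6693/68 ≈ -98.427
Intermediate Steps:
k = 11
w = 57 (w = 30 + 27 = 57)
-97*(J(1) + 1/(k + w)) = -97*(1 + 1/(11 + 57)) = -97*(1 + 1/68) = -97*69/68 = -6693/68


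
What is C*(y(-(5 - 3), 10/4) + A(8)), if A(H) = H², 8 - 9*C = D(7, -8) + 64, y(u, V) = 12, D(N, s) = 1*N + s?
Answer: -4180/9 ≈ -464.44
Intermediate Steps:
D(N, s) = N + s
C = -55/9 (C = 8/9 - ((7 - 8) + 64)/9 = 8/9 - (-1 + 64)/9 = 8/9 - ⅑*63 = 8/9 - 7 = -55/9 ≈ -6.1111)
C*(y(-(5 - 3), 10/4) + A(8)) = -55*(12 + 8²)/9 = -55*(12 + 64)/9 = -55/9*76 = -4180/9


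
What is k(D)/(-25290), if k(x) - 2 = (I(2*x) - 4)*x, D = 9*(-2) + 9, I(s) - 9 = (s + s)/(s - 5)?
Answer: 1313/581670 ≈ 0.0022573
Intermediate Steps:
I(s) = 9 + 2*s/(-5 + s) (I(s) = 9 + (s + s)/(s - 5) = 9 + (2*s)/(-5 + s) = 9 + 2*s/(-5 + s))
D = -9 (D = -18 + 9 = -9)
k(x) = 2 + x*(-4 + (-45 + 22*x)/(-5 + 2*x)) (k(x) = 2 + ((-45 + 11*(2*x))/(-5 + 2*x) - 4)*x = 2 + ((-45 + 22*x)/(-5 + 2*x) - 4)*x = 2 + (-4 + (-45 + 22*x)/(-5 + 2*x))*x = 2 + x*(-4 + (-45 + 22*x)/(-5 + 2*x)))
k(D)/(-25290) = ((-10 - 21*(-9) + 14*(-9)²)/(-5 + 2*(-9)))/(-25290) = ((-10 + 189 + 14*81)/(-5 - 18))*(-1/25290) = ((-10 + 189 + 1134)/(-23))*(-1/25290) = -1/23*1313*(-1/25290) = -1313/23*(-1/25290) = 1313/581670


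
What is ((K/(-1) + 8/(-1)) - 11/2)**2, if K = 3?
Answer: 1089/4 ≈ 272.25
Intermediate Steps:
((K/(-1) + 8/(-1)) - 11/2)**2 = ((3/(-1) + 8/(-1)) - 11/2)**2 = ((3*(-1) + 8*(-1)) - 11*1/2)**2 = ((-3 - 8) - 11/2)**2 = (-11 - 11/2)**2 = (-33/2)**2 = 1089/4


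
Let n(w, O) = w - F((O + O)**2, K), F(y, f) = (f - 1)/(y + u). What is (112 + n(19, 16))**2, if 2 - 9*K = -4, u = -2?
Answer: 161320312609/9400356 ≈ 17161.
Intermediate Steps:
K = 2/3 (K = 2/9 - 1/9*(-4) = 2/9 + 4/9 = 2/3 ≈ 0.66667)
F(y, f) = (-1 + f)/(-2 + y) (F(y, f) = (f - 1)/(y - 2) = (-1 + f)/(-2 + y))
n(w, O) = w + 1/(3*(-2 + 4*O**2)) (n(w, O) = w - (-1 + 2/3)/(-2 + (O + O)**2) = w - (-1)/((-2 + (2*O)**2)*3) = w - (-1)/((-2 + 4*O**2)*3) = w - (-1)/(3*(-2 + 4*O**2)) = w + 1/(3*(-2 + 4*O**2)))
(112 + n(19, 16))**2 = (112 + (1 + 6*19*(-1 + 2*16**2))/(6*(-1 + 2*16**2)))**2 = (112 + (1 + 6*19*(-1 + 2*256))/(6*(-1 + 2*256)))**2 = (112 + (1 + 6*19*(-1 + 512))/(6*(-1 + 512)))**2 = (112 + (1/6)*(1 + 6*19*511)/511)**2 = (112 + (1/6)*(1/511)*(1 + 58254))**2 = (112 + (1/6)*(1/511)*58255)**2 = (112 + 58255/3066)**2 = (401647/3066)**2 = 161320312609/9400356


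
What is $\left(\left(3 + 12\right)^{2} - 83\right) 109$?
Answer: $15478$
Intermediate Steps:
$\left(\left(3 + 12\right)^{2} - 83\right) 109 = \left(15^{2} - 83\right) 109 = \left(225 - 83\right) 109 = 142 \cdot 109 = 15478$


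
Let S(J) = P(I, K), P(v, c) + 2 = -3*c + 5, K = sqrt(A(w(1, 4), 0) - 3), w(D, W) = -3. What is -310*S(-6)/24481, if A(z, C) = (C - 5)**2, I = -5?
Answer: -930/24481 + 930*sqrt(22)/24481 ≈ 0.14019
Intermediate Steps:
A(z, C) = (-5 + C)**2
K = sqrt(22) (K = sqrt((-5 + 0)**2 - 3) = sqrt((-5)**2 - 3) = sqrt(25 - 3) = sqrt(22) ≈ 4.6904)
P(v, c) = 3 - 3*c (P(v, c) = -2 + (-3*c + 5) = -2 + (5 - 3*c) = 3 - 3*c)
S(J) = 3 - 3*sqrt(22)
-310*S(-6)/24481 = -310*(3 - 3*sqrt(22))/24481 = (-930 + 930*sqrt(22))*(1/24481) = -930/24481 + 930*sqrt(22)/24481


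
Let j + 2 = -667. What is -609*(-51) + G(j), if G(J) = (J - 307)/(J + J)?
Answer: 20778959/669 ≈ 31060.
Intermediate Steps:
j = -669 (j = -2 - 667 = -669)
G(J) = (-307 + J)/(2*J) (G(J) = (-307 + J)/((2*J)) = (-307 + J)*(1/(2*J)) = (-307 + J)/(2*J))
-609*(-51) + G(j) = -609*(-51) + (1/2)*(-307 - 669)/(-669) = 31059 + (1/2)*(-1/669)*(-976) = 31059 + 488/669 = 20778959/669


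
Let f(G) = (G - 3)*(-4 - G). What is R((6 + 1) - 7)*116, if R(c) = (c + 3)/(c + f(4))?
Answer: -87/2 ≈ -43.500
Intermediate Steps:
f(G) = (-4 - G)*(-3 + G) (f(G) = (-3 + G)*(-4 - G) = (-4 - G)*(-3 + G))
R(c) = (3 + c)/(-8 + c) (R(c) = (c + 3)/(c + (12 - 1*4 - 1*4²)) = (3 + c)/(c + (12 - 4 - 1*16)) = (3 + c)/(c + (12 - 4 - 16)) = (3 + c)/(c - 8) = (3 + c)/(-8 + c))
R((6 + 1) - 7)*116 = ((3 + ((6 + 1) - 7))/(-8 + ((6 + 1) - 7)))*116 = ((3 + (7 - 7))/(-8 + (7 - 7)))*116 = ((3 + 0)/(-8 + 0))*116 = (3/(-8))*116 = -⅛*3*116 = -3/8*116 = -87/2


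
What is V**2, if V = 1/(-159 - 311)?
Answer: 1/220900 ≈ 4.5269e-6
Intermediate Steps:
V = -1/470 (V = 1/(-470) = -1/470 ≈ -0.0021277)
V**2 = (-1/470)**2 = 1/220900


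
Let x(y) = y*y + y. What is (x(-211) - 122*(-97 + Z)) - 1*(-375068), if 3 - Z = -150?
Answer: 412546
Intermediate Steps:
Z = 153 (Z = 3 - 1*(-150) = 3 + 150 = 153)
x(y) = y + y**2 (x(y) = y**2 + y = y + y**2)
(x(-211) - 122*(-97 + Z)) - 1*(-375068) = (-211*(1 - 211) - 122*(-97 + 153)) - 1*(-375068) = (-211*(-210) - 122*56) + 375068 = (44310 - 1*6832) + 375068 = (44310 - 6832) + 375068 = 37478 + 375068 = 412546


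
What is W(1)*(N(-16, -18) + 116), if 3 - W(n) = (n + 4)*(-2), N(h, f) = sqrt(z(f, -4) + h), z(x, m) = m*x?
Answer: 1508 + 26*sqrt(14) ≈ 1605.3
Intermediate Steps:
N(h, f) = sqrt(h - 4*f) (N(h, f) = sqrt(-4*f + h) = sqrt(h - 4*f))
W(n) = 11 + 2*n (W(n) = 3 - (n + 4)*(-2) = 3 - (4 + n)*(-2) = 3 - (-8 - 2*n) = 3 + (8 + 2*n) = 11 + 2*n)
W(1)*(N(-16, -18) + 116) = (11 + 2*1)*(sqrt(-16 - 4*(-18)) + 116) = (11 + 2)*(sqrt(-16 + 72) + 116) = 13*(sqrt(56) + 116) = 13*(2*sqrt(14) + 116) = 13*(116 + 2*sqrt(14)) = 1508 + 26*sqrt(14)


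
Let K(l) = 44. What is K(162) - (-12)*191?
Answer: 2336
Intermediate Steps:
K(162) - (-12)*191 = 44 - (-12)*191 = 44 - 1*(-2292) = 44 + 2292 = 2336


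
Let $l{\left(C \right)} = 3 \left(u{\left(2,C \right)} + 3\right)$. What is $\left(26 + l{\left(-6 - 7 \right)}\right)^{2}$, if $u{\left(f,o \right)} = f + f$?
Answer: $2209$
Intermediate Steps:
$u{\left(f,o \right)} = 2 f$
$l{\left(C \right)} = 21$ ($l{\left(C \right)} = 3 \left(2 \cdot 2 + 3\right) = 3 \left(4 + 3\right) = 3 \cdot 7 = 21$)
$\left(26 + l{\left(-6 - 7 \right)}\right)^{2} = \left(26 + 21\right)^{2} = 47^{2} = 2209$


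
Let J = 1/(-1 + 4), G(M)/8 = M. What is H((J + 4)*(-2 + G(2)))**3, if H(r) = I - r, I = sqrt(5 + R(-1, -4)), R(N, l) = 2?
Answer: -6062966/27 + 33145*sqrt(7)/3 ≈ -1.9532e+5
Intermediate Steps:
G(M) = 8*M
I = sqrt(7) (I = sqrt(5 + 2) = sqrt(7) ≈ 2.6458)
J = 1/3 ≈ 0.33333
H(r) = sqrt(7) - r
H((J + 4)*(-2 + G(2)))**3 = (sqrt(7) - (1/3 + 4)*(-2 + 8*2))**3 = (sqrt(7) - 13*(-2 + 16)/3)**3 = (sqrt(7) - 13*14/3)**3 = (sqrt(7) - 1*182/3)**3 = (sqrt(7) - 182/3)**3 = (-182/3 + sqrt(7))**3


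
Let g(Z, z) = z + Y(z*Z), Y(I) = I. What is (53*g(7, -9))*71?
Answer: -270936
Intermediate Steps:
g(Z, z) = z + Z*z (g(Z, z) = z + z*Z = z + Z*z)
(53*g(7, -9))*71 = (53*(-9*(1 + 7)))*71 = (53*(-9*8))*71 = (53*(-72))*71 = -3816*71 = -270936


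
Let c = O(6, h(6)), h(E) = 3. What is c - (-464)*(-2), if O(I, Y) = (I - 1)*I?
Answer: -898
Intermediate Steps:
O(I, Y) = I*(-1 + I) (O(I, Y) = (-1 + I)*I = I*(-1 + I))
c = 30 (c = 6*(-1 + 6) = 6*5 = 30)
c - (-464)*(-2) = 30 - (-464)*(-2) = 30 - 116*8 = 30 - 928 = -898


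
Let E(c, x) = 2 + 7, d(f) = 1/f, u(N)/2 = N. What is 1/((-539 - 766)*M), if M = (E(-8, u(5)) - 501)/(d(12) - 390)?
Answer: -4679/7704720 ≈ -0.00060729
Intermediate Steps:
u(N) = 2*N
E(c, x) = 9
M = 5904/4679 (M = (9 - 501)/(1/12 - 390) = -492/(1/12 - 390) = -492/(-4679/12) = -492*(-12/4679) = 5904/4679 ≈ 1.2618)
1/((-539 - 766)*M) = 1/((-539 - 766)*(5904/4679)) = (4679/5904)/(-1305) = -1/1305*4679/5904 = -4679/7704720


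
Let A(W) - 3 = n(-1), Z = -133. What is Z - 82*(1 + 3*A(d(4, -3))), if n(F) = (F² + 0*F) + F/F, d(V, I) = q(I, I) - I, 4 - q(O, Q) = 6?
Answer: -1445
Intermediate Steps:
q(O, Q) = -2 (q(O, Q) = 4 - 1*6 = 4 - 6 = -2)
d(V, I) = -2 - I
n(F) = 1 + F² (n(F) = (F² + 0) + 1 = F² + 1 = 1 + F²)
A(W) = 5 (A(W) = 3 + (1 + (-1)²) = 3 + (1 + 1) = 3 + 2 = 5)
Z - 82*(1 + 3*A(d(4, -3))) = -133 - 82*(1 + 3*5) = -133 - 82*(1 + 15) = -133 - 82*16 = -133 - 1312 = -1445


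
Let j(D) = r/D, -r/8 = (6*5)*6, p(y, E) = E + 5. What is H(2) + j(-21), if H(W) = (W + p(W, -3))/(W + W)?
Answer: 487/7 ≈ 69.571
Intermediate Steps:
p(y, E) = 5 + E
H(W) = (2 + W)/(2*W) (H(W) = (W + (5 - 3))/(W + W) = (W + 2)/((2*W)) = (2 + W)*(1/(2*W)) = (2 + W)/(2*W))
r = -1440 (r = -8*6*5*6 = -240*6 = -8*180 = -1440)
j(D) = -1440/D
H(2) + j(-21) = (1/2)*(2 + 2)/2 - 1440/(-21) = (1/2)*(1/2)*4 - 1440*(-1/21) = 1 + 480/7 = 487/7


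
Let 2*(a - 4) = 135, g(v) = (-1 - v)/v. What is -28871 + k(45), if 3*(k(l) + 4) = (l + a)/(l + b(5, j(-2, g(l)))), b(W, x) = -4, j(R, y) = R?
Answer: -7103017/246 ≈ -28874.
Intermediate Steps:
g(v) = (-1 - v)/v
a = 143/2 (a = 4 + (½)*135 = 4 + 135/2 = 143/2 ≈ 71.500)
k(l) = -4 + (143/2 + l)/(3*(-4 + l)) (k(l) = -4 + ((l + 143/2)/(l - 4))/3 = -4 + ((143/2 + l)/(-4 + l))/3 = -4 + (143/2 + l)/(3*(-4 + l)))
-28871 + k(45) = -28871 + (239 - 22*45)/(6*(-4 + 45)) = -28871 + (⅙)*(239 - 990)/41 = -28871 + (⅙)*(1/41)*(-751) = -28871 - 751/246 = -7103017/246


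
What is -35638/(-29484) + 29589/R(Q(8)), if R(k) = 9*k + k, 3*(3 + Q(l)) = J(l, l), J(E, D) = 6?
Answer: -109005712/36855 ≈ -2957.7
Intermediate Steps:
Q(l) = -1 (Q(l) = -3 + (⅓)*6 = -3 + 2 = -1)
R(k) = 10*k
-35638/(-29484) + 29589/R(Q(8)) = -35638/(-29484) + 29589/((10*(-1))) = -35638*(-1/29484) + 29589/(-10) = 17819/14742 + 29589*(-⅒) = 17819/14742 - 29589/10 = -109005712/36855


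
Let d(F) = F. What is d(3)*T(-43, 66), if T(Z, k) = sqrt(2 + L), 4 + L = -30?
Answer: 12*I*sqrt(2) ≈ 16.971*I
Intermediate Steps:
L = -34 (L = -4 - 30 = -34)
T(Z, k) = 4*I*sqrt(2) (T(Z, k) = sqrt(2 - 34) = sqrt(-32) = 4*I*sqrt(2))
d(3)*T(-43, 66) = 3*(4*I*sqrt(2)) = 12*I*sqrt(2)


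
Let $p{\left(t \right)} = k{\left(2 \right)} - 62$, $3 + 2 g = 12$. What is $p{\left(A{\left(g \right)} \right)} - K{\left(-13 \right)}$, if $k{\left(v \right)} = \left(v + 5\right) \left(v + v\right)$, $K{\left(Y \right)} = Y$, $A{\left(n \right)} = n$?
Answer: $-21$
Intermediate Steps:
$g = \frac{9}{2}$ ($g = - \frac{3}{2} + \frac{1}{2} \cdot 12 = - \frac{3}{2} + 6 = \frac{9}{2} \approx 4.5$)
$k{\left(v \right)} = 2 v \left(5 + v\right)$ ($k{\left(v \right)} = \left(5 + v\right) 2 v = 2 v \left(5 + v\right)$)
$p{\left(t \right)} = -34$ ($p{\left(t \right)} = 2 \cdot 2 \left(5 + 2\right) - 62 = 2 \cdot 2 \cdot 7 - 62 = 28 - 62 = -34$)
$p{\left(A{\left(g \right)} \right)} - K{\left(-13 \right)} = -34 - -13 = -34 + 13 = -21$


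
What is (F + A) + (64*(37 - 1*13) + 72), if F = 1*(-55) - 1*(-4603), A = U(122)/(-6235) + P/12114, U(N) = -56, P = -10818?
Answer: 25827820633/4196155 ≈ 6155.1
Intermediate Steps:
A = -3709547/4196155 (A = -56/(-6235) - 10818/12114 = -56*(-1/6235) - 10818*1/12114 = 56/6235 - 601/673 = -3709547/4196155 ≈ -0.88404)
F = 4548 (F = -55 + 4603 = 4548)
(F + A) + (64*(37 - 1*13) + 72) = (4548 - 3709547/4196155) + (64*(37 - 1*13) + 72) = 19080403393/4196155 + (64*(37 - 13) + 72) = 19080403393/4196155 + (64*24 + 72) = 19080403393/4196155 + (1536 + 72) = 19080403393/4196155 + 1608 = 25827820633/4196155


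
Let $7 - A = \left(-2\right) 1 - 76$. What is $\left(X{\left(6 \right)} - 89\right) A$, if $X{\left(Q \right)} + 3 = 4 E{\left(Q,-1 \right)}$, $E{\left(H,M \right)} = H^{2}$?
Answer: $4420$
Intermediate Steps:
$X{\left(Q \right)} = -3 + 4 Q^{2}$
$A = 85$ ($A = 7 - \left(\left(-2\right) 1 - 76\right) = 7 - \left(-2 - 76\right) = 7 - -78 = 7 + 78 = 85$)
$\left(X{\left(6 \right)} - 89\right) A = \left(\left(-3 + 4 \cdot 6^{2}\right) - 89\right) 85 = \left(\left(-3 + 4 \cdot 36\right) - 89\right) 85 = \left(\left(-3 + 144\right) - 89\right) 85 = \left(141 - 89\right) 85 = 52 \cdot 85 = 4420$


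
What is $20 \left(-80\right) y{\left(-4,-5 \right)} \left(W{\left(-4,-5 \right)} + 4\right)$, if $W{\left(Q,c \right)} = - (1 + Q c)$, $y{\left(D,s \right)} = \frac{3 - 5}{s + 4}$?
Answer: $54400$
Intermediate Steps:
$y{\left(D,s \right)} = - \frac{2}{4 + s}$
$W{\left(Q,c \right)} = -1 - Q c$
$20 \left(-80\right) y{\left(-4,-5 \right)} \left(W{\left(-4,-5 \right)} + 4\right) = 20 \left(-80\right) - \frac{2}{4 - 5} \left(\left(-1 - \left(-4\right) \left(-5\right)\right) + 4\right) = - 1600 - \frac{2}{-1} \left(\left(-1 - 20\right) + 4\right) = - 1600 \left(-2\right) \left(-1\right) \left(-21 + 4\right) = - 1600 \cdot 2 \left(-17\right) = \left(-1600\right) \left(-34\right) = 54400$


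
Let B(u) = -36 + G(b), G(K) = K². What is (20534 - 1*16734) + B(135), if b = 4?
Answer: 3780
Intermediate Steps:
B(u) = -20 (B(u) = -36 + 4² = -36 + 16 = -20)
(20534 - 1*16734) + B(135) = (20534 - 1*16734) - 20 = (20534 - 16734) - 20 = 3800 - 20 = 3780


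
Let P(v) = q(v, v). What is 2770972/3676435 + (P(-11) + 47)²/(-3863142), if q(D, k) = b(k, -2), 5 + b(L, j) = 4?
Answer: 5348439488782/7101295229385 ≈ 0.75316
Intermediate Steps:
b(L, j) = -1 (b(L, j) = -5 + 4 = -1)
q(D, k) = -1
P(v) = -1
2770972/3676435 + (P(-11) + 47)²/(-3863142) = 2770972/3676435 + (-1 + 47)²/(-3863142) = 2770972*(1/3676435) + 46²*(-1/3863142) = 2770972/3676435 + 2116*(-1/3863142) = 2770972/3676435 - 1058/1931571 = 5348439488782/7101295229385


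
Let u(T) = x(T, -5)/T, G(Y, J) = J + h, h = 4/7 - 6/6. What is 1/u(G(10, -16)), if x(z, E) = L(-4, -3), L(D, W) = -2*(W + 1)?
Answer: -115/28 ≈ -4.1071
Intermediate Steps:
L(D, W) = -2 - 2*W (L(D, W) = -2*(1 + W) = -2 - 2*W)
h = -3/7 (h = 4*(⅐) - 6*⅙ = 4/7 - 1 = -3/7 ≈ -0.42857)
x(z, E) = 4 (x(z, E) = -2 - 2*(-3) = -2 + 6 = 4)
G(Y, J) = -3/7 + J (G(Y, J) = J - 3/7 = -3/7 + J)
u(T) = 4/T
1/u(G(10, -16)) = 1/(4/(-3/7 - 16)) = 1/(4/(-115/7)) = 1/(4*(-7/115)) = 1/(-28/115) = -115/28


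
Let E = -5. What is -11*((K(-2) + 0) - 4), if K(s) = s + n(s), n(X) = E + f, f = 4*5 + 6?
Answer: -165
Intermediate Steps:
f = 26 (f = 20 + 6 = 26)
n(X) = 21 (n(X) = -5 + 26 = 21)
K(s) = 21 + s (K(s) = s + 21 = 21 + s)
-11*((K(-2) + 0) - 4) = -11*(((21 - 2) + 0) - 4) = -11*((19 + 0) - 4) = -11*(19 - 4) = -11*15 = -165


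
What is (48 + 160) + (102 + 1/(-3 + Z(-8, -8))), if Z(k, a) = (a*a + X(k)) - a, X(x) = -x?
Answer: 23871/77 ≈ 310.01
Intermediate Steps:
Z(k, a) = a² - a - k (Z(k, a) = (a*a - k) - a = (a² - k) - a = a² - a - k)
(48 + 160) + (102 + 1/(-3 + Z(-8, -8))) = (48 + 160) + (102 + 1/(-3 + ((-8)² - 1*(-8) - 1*(-8)))) = 208 + (102 + 1/(-3 + (64 + 8 + 8))) = 208 + (102 + 1/(-3 + 80)) = 208 + (102 + 1/77) = 208 + 7855/77 = 23871/77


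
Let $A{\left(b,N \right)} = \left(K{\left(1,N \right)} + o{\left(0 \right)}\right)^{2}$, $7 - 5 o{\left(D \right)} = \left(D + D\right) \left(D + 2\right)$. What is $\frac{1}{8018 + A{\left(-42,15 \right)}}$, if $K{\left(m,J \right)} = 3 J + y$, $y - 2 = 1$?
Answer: $\frac{25}{261459} \approx 9.5617 \cdot 10^{-5}$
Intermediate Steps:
$y = 3$ ($y = 2 + 1 = 3$)
$K{\left(m,J \right)} = 3 + 3 J$ ($K{\left(m,J \right)} = 3 J + 3 = 3 + 3 J$)
$o{\left(D \right)} = \frac{7}{5} - \frac{2 D \left(2 + D\right)}{5}$ ($o{\left(D \right)} = \frac{7}{5} - \frac{\left(D + D\right) \left(D + 2\right)}{5} = \frac{7}{5} - \frac{2 D \left(2 + D\right)}{5}$)
$A{\left(b,N \right)} = \left(\frac{22}{5} + 3 N\right)^{2}$ ($A{\left(b,N \right)} = \left(\left(3 + 3 N\right) - \left(- \frac{7}{5} + \frac{2 \cdot 0^{2}}{5}\right)\right)^{2} = \left(\left(3 + 3 N\right) + \left(\frac{7}{5} + 0 - 0\right)\right)^{2} = \left(\left(3 + 3 N\right) + \left(\frac{7}{5} + 0 + 0\right)\right)^{2} = \left(\left(3 + 3 N\right) + \frac{7}{5}\right)^{2} = \left(\frac{22}{5} + 3 N\right)^{2}$)
$\frac{1}{8018 + A{\left(-42,15 \right)}} = \frac{1}{8018 + \frac{\left(22 + 15 \cdot 15\right)^{2}}{25}} = \frac{1}{8018 + \frac{\left(22 + 225\right)^{2}}{25}} = \frac{1}{8018 + \frac{247^{2}}{25}} = \frac{1}{8018 + \frac{1}{25} \cdot 61009} = \frac{1}{8018 + \frac{61009}{25}} = \frac{1}{\frac{261459}{25}} = \frac{25}{261459}$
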